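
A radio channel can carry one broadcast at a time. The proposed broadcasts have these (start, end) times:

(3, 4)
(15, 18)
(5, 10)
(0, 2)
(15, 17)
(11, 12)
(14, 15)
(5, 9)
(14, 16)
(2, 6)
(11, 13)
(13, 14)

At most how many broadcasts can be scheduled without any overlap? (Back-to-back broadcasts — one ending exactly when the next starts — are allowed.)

7

Sorted by end: (0,2)  (3,4)  (2,6)  (5,9)  (5,10)  (11,12)  (11,13)  (13,14)  (14,15)  (14,16)  (15,17)  (15,18)
take (0,2); take (3,4); skip (2,6); take (5,9); take (11,12); take (13,14); take (14,15); skip (14,16); take (15,17).
Selected 7 broadcasts.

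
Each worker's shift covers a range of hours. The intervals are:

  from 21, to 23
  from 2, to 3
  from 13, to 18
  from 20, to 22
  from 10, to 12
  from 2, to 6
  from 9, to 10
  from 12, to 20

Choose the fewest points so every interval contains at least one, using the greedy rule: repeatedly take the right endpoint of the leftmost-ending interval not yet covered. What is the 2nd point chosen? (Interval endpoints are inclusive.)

By right end: [2,3]  [2,6]  [9,10]  [10,12]  [13,18]  [12,20]  [20,22]  [21,23]
[2,3] uncovered → point at 3; [9,10] uncovered → point at 10; [13,18] uncovered → point at 18; [20,22] uncovered → point at 22.
Points: 3, 10, 18, 22 (4 total).

10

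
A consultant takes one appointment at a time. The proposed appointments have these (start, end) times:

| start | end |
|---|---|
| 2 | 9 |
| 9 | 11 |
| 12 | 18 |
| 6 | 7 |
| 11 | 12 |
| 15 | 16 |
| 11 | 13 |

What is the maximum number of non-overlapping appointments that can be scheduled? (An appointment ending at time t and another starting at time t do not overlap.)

Greedy by earliest finish: after sorting by end time, pick each interval compatible with the last pick.
By end time: (6,7), (2,9), (9,11), (11,12), (11,13), (15,16), (12,18).
Pick (6,7); next start ≥ 7 → (9,11); next start ≥ 11 → (11,12); next start ≥ 12 → (15,16).
Selected 4 appointments.

4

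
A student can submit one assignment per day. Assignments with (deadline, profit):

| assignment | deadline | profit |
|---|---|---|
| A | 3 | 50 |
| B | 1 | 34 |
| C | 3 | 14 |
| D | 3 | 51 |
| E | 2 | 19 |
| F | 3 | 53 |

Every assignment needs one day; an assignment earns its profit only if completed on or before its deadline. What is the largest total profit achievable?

Take jobs in profit order; each goes to the latest open slot no later than its deadline.
Profit order: F=53 D=51 A=50 B=34 E=19 C=14
Assign: F→slot 3, D→slot 2, A→slot 1, B skipped, E skipped, C skipped.
Slots: [1:A] [2:D] [3:F]
Profit = 50 + 51 + 53 = 154

154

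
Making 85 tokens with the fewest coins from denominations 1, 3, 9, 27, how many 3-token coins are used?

Use the largest denomination that fits, subtract, and repeat.
85 − 3×27→4 − 1×3→1 − 1×1→0
Count of 3: 1

1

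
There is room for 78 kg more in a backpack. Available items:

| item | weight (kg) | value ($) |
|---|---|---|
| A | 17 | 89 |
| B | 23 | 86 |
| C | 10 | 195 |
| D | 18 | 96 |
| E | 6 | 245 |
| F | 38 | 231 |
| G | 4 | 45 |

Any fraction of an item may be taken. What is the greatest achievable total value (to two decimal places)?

Order: E (245/6=40.83) > C (195/10=19.50) > G (45/4=11.25) > F (231/38=6.08) > D (96/18=5.33) > A (89/17=5.24) > B (86/23=3.74)
Fill: take E (6 @ 245) → take C (10 @ 195) → take G (4 @ 45) → take F (38 @ 231) → take D (18 @ 96) → take 2/17 of A → 10.47; 78/78 used.
Total value = 822.47

822.47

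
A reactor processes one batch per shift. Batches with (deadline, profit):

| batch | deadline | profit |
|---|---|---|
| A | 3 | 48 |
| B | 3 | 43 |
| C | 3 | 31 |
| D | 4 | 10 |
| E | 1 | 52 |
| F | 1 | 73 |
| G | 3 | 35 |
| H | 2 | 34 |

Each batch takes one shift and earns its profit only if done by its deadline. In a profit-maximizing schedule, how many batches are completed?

4

Sort by profit descending; place each in the latest free slot ≤ its deadline.
By profit: F(d1,73), E(d1,52), A(d3,48), B(d3,43), G(d3,35), H(d2,34), C(d3,31), D(d4,10)
F→slot 1; E skipped; A→slot 3; B→slot 2; G skipped; H skipped; C skipped; D→slot 4.
4 of 8 scheduled.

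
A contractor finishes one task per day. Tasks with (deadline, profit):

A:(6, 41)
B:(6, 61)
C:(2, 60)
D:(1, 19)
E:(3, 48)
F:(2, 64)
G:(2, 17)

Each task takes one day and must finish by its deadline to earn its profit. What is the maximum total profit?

274

Take jobs in profit order; each goes to the latest open slot no later than its deadline.
Profit order: F=64 B=61 C=60 E=48 A=41 D=19 G=17
Assign: F→slot 2, B→slot 6, C→slot 1, E→slot 3, A→slot 5, D skipped, G skipped.
Slots: [1:C] [2:F] [3:E] [5:A] [6:B]
Profit = 60 + 64 + 48 + 41 + 61 = 274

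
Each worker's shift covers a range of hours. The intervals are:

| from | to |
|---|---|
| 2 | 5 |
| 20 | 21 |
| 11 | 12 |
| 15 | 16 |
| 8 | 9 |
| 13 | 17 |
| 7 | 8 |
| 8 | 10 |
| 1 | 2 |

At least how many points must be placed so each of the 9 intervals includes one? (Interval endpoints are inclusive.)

5

Sort by right endpoint; whenever an interval is uncovered, place a point at its right end.
Sorted: [1,2] [2,5] [7,8] [8,9] [8,10] [11,12] [15,16] [13,17] [20,21]
{[1,2],[2,5]} hit by 2; {[7,8],[8,9],[8,10]} hit by 8; {[11,12]} hit by 12; {[15,16],[13,17]} hit by 16; {[20,21]} hit by 21.
Points: 2, 8, 12, 16, 21 (5 total).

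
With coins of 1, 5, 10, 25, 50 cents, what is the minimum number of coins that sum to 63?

5

63 = 1×50 + 1×10 + 3×1
Total coins = 1 + 1 + 3 = 5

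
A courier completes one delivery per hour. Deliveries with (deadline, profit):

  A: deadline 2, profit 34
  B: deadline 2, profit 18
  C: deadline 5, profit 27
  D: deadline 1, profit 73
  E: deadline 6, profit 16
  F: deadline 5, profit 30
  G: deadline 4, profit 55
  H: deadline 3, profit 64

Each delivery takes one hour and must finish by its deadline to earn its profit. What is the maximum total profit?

272

Take jobs in profit order; each goes to the latest open slot no later than its deadline.
By profit: D(d1,73), H(d3,64), G(d4,55), A(d2,34), F(d5,30), C(d5,27), B(d2,18), E(d6,16)
D→slot 1; H→slot 3; G→slot 4; A→slot 2; F→slot 5; C skipped; B skipped; E→slot 6.
Profit = 73 + 34 + 64 + 55 + 30 + 16 = 272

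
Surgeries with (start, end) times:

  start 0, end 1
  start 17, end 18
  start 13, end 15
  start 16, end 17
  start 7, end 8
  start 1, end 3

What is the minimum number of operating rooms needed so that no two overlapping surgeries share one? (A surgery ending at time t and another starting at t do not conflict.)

The answer is the maximum number of intervals overlapping at any instant.
Events (time:±→running): 0:+→1 … peak 1.

1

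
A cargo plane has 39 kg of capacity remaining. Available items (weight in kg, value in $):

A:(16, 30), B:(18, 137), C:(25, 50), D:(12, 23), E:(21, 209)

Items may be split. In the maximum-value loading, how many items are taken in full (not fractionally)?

Greedy by value/weight ratio, highest first.
Ratios (sorted): E 9.95, B 7.61, C 2.00, D 1.92, A 1.88
take E (21 @ 209); take B (18 @ 137). Capacity used 39/39.
2 item(s) taken whole.

2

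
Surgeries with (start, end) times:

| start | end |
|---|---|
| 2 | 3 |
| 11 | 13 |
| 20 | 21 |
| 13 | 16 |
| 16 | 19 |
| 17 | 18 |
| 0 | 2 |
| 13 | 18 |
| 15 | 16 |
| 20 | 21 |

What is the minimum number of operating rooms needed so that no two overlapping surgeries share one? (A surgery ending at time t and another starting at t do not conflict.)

3

The answer is the maximum number of intervals overlapping at any instant.
Events (time:±→running): 0:+→1 2:-→0 2:+→1 3:-→0 11:+→1 13:-→0 13:+→1 13:+→2 15:+→3 … peak 3.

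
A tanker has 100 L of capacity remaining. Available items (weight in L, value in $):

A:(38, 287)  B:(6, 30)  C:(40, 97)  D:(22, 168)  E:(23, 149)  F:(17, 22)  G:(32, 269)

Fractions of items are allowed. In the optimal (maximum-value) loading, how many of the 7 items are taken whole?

Sort by value per unit weight and fill in that order.
Ratios (sorted): G 8.41, D 7.64, A 7.55, E 6.48, B 5.00, C 2.42, F 1.29
take G (32 @ 269); take D (22 @ 168); take A (38 @ 287); take 8/23 of E → 51.83. Capacity used 100/100.
3 item(s) taken whole; one partial (take 8/23 of E).

3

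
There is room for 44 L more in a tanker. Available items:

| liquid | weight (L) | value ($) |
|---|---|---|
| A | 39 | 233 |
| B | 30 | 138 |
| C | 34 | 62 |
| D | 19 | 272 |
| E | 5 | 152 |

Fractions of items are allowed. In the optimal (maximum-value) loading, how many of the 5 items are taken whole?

2

Order: E (152/5=30.40) > D (272/19=14.32) > A (233/39=5.97) > B (138/30=4.60) > C (62/34=1.82)
Fill: take E (5 @ 152) → take D (19 @ 272) → take 20/39 of A → 119.49; 44/44 used.
2 item(s) taken whole; one partial (take 20/39 of A).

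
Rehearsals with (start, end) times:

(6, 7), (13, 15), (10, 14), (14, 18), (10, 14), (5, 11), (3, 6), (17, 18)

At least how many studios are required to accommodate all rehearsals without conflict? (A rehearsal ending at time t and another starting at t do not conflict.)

3

starts: [3, 5, 6, 10, 10, 13, 14, 17]
ends:   [6, 7, 11, 14, 14, 15, 18, 18]
s3→1 s5→2 e6→1 s6→2 e7→1 s10→2 s10→3  — peak 3.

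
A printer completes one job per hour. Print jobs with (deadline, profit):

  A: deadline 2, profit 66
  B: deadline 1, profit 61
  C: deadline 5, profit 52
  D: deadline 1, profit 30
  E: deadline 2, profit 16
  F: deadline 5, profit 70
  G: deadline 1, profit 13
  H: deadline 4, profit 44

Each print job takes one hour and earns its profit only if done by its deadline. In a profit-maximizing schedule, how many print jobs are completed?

5

Sort by profit descending; place each in the latest free slot ≤ its deadline.
Profit order: F=70 A=66 B=61 C=52 H=44 D=30 E=16 G=13
Assign: F→slot 5, A→slot 2, B→slot 1, C→slot 4, H→slot 3, D skipped, E skipped, G skipped.
Slots: [1:B] [2:A] [3:H] [4:C] [5:F]
5 of 8 scheduled.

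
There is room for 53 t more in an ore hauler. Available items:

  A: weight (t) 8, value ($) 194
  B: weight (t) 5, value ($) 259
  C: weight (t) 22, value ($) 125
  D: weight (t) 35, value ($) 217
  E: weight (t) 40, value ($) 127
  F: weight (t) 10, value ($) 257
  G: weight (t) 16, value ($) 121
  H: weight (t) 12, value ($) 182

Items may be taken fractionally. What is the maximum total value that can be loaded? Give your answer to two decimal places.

1025.40

Greedy by value/weight ratio, highest first.
Ratios (sorted): B 51.80, F 25.70, A 24.25, H 15.17, G 7.56, D 6.20, C 5.68, E 3.17
take B (5 @ 259); take F (10 @ 257); take A (8 @ 194); take H (12 @ 182); take G (16 @ 121); take 2/35 of D → 12.40. Capacity used 53/53.
Total value = 1025.40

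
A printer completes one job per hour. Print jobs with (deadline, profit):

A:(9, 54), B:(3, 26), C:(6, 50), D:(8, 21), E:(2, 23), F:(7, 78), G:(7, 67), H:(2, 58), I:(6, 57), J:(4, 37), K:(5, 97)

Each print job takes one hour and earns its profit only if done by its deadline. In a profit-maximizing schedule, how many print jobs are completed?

9

Sort by profit descending; place each in the latest free slot ≤ its deadline.
By profit: K(d5,97), F(d7,78), G(d7,67), H(d2,58), I(d6,57), A(d9,54), C(d6,50), J(d4,37), B(d3,26), E(d2,23), D(d8,21)
K→slot 5; F→slot 7; G→slot 6; H→slot 2; I→slot 4; A→slot 9; C→slot 3; J→slot 1; B skipped; E skipped; D→slot 8.
9 of 11 scheduled.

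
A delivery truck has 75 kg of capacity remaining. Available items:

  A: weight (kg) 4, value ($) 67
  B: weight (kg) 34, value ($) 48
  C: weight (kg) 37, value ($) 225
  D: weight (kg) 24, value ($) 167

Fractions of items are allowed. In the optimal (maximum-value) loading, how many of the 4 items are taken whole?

Ratios (sorted): A 16.75, D 6.96, C 6.08, B 1.41
take A (4 @ 67); take D (24 @ 167); take C (37 @ 225); take 10/34 of B → 14.12. Capacity used 75/75.
3 item(s) taken whole; one partial (take 10/34 of B).

3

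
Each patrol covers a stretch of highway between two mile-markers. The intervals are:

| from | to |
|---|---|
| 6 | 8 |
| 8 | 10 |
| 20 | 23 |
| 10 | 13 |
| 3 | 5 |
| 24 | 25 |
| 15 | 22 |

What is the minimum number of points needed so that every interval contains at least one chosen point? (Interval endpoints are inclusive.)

5

Process intervals by earliest right end; each time one isn't hit yet, stab at its right endpoint.
Sorted: [3,5] [6,8] [8,10] [10,13] [15,22] [20,23] [24,25]
{[3,5]} hit by 5; {[6,8],[8,10]} hit by 8; {[10,13]} hit by 13; {[15,22],[20,23]} hit by 22; {[24,25]} hit by 25.
Points: 5, 8, 13, 22, 25 (5 total).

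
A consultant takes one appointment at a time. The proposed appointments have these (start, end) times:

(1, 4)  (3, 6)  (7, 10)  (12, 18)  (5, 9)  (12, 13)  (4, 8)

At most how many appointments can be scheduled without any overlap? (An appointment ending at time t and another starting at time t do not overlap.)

Greedy by earliest finish: after sorting by end time, pick each interval compatible with the last pick.
By end time: (1,4), (3,6), (4,8), (5,9), (7,10), (12,13), (12,18).
Pick (1,4); next start ≥ 4 → (4,8); next start ≥ 8 → (12,13).
Selected 3 appointments.

3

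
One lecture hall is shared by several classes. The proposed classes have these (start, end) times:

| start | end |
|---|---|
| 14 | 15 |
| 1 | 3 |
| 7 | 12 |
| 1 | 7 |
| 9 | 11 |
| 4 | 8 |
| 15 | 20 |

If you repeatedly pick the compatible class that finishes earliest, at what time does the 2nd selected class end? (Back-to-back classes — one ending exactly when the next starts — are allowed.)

Sorted by end: (1,3)  (1,7)  (4,8)  (9,11)  (7,12)  (14,15)  (15,20)
take (1,3); take (4,8); take (9,11); skip (7,12); take (14,15); take (15,20).
Selected: (1,3) (4,8) (9,11) (14,15) (15,20)

8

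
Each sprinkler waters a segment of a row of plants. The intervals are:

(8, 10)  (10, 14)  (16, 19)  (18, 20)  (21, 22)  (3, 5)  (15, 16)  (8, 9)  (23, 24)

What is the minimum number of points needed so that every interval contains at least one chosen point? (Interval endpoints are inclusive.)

By right end: [3,5]  [8,9]  [8,10]  [10,14]  [15,16]  [16,19]  [18,20]  [21,22]  [23,24]
[3,5] uncovered → point at 5; [8,9] uncovered → point at 9; [10,14] uncovered → point at 14; [15,16] uncovered → point at 16; [18,20] uncovered → point at 20; [21,22] uncovered → point at 22; [23,24] uncovered → point at 24.
Points: 5, 9, 14, 16, 20, 22, 24 (7 total).

7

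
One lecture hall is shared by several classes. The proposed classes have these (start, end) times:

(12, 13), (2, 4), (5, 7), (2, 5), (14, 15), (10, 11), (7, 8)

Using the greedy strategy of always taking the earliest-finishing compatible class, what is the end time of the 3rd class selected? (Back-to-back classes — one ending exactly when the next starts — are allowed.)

Order by finish time; keep every interval that doesn't clash with the previous kept one.
Sorted by end: (2,4)  (2,5)  (5,7)  (7,8)  (10,11)  (12,13)  (14,15)
take (2,4); skip (2,5); take (5,7); take (7,8); take (10,11); take (12,13); take (14,15).
Selected: (2,4) (5,7) (7,8) (10,11) (12,13) (14,15)

8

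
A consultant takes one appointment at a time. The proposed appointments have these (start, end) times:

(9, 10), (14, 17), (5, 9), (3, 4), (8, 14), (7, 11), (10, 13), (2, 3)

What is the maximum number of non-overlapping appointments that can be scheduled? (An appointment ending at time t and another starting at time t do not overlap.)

Greedy by earliest finish: after sorting by end time, pick each interval compatible with the last pick.
Sorted by end: (2,3)  (3,4)  (5,9)  (9,10)  (7,11)  (10,13)  (8,14)  (14,17)
take (2,3); take (3,4); take (5,9); take (9,10); skip (7,11); take (10,13); take (14,17).
Selected 6 appointments.

6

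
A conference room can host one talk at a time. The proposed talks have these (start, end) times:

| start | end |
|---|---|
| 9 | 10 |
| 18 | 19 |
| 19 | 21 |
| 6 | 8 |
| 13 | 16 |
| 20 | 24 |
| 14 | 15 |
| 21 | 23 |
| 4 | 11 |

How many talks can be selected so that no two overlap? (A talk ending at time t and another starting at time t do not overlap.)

Sorted by end: (6,8)  (9,10)  (4,11)  (14,15)  (13,16)  (18,19)  (19,21)  (21,23)  (20,24)
take (6,8); take (9,10); take (14,15); skip (13,16); take (18,19); take (19,21); take (21,23).
Selected 6 talks.

6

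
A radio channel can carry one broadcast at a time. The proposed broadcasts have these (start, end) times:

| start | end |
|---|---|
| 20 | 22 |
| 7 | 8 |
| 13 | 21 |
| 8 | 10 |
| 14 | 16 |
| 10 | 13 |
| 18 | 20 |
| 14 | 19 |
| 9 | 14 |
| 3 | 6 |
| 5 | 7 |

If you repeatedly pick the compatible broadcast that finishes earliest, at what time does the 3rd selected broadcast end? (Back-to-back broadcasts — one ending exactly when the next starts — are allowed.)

Sorted by end: (3,6)  (5,7)  (7,8)  (8,10)  (10,13)  (9,14)  (14,16)  (14,19)  (18,20)  (13,21)  (20,22)
take (3,6); take (7,8); take (8,10); take (10,13); skip (9,14); take (14,16); take (18,20); take (20,22).
Selected: (3,6) (7,8) (8,10) (10,13) (14,16) (18,20) (20,22)

10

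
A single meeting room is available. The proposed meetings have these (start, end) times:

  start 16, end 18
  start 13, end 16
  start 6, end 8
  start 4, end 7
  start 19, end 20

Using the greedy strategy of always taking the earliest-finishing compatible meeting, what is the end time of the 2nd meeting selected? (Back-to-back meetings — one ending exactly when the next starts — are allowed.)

By end time: (4,7), (6,8), (13,16), (16,18), (19,20).
Pick (4,7); next start ≥ 7 → (13,16); next start ≥ 16 → (16,18); next start ≥ 18 → (19,20).
Selected: (4,7) (13,16) (16,18) (19,20)

16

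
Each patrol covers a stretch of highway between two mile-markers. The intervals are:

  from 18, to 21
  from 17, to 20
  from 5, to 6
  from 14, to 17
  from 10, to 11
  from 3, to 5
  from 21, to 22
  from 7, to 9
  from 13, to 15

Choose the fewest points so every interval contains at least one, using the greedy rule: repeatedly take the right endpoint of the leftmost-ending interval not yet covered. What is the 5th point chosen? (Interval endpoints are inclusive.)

Process intervals by earliest right end; each time one isn't hit yet, stab at its right endpoint.
Sorted: [3,5] [5,6] [7,9] [10,11] [13,15] [14,17] [17,20] [18,21] [21,22]
{[3,5],[5,6]} hit by 5; {[7,9]} hit by 9; {[10,11]} hit by 11; {[13,15],[14,17]} hit by 15; {[17,20],[18,21]} hit by 20; {[21,22]} hit by 22.
Points: 5, 9, 11, 15, 20, 22 (6 total).

20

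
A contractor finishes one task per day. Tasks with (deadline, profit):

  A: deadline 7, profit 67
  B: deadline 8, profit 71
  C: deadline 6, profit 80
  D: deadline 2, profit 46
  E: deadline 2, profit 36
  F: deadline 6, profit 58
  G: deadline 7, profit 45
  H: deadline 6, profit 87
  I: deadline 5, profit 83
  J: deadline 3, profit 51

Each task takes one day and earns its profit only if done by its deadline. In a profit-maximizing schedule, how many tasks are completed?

Sort by profit descending; place each in the latest free slot ≤ its deadline.
Profit order: H=87 I=83 C=80 B=71 A=67 F=58 J=51 D=46 G=45 E=36
Assign: H→slot 6, I→slot 5, C→slot 4, B→slot 8, A→slot 7, F→slot 3, J→slot 2, D→slot 1, G skipped, E skipped.
Slots: [1:D] [2:J] [3:F] [4:C] [5:I] [6:H] [7:A] [8:B]
8 of 10 scheduled.

8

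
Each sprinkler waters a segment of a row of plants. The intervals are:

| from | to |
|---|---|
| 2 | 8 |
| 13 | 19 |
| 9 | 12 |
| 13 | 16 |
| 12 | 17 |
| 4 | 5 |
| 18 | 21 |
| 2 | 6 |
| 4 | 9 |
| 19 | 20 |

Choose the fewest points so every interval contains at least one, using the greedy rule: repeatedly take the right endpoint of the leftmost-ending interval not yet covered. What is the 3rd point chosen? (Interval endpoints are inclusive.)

Process intervals by earliest right end; each time one isn't hit yet, stab at its right endpoint.
Sorted: [4,5] [2,6] [2,8] [4,9] [9,12] [13,16] [12,17] [13,19] [19,20] [18,21]
{[4,5],[2,6],[2,8],[4,9]} hit by 5; {[9,12]} hit by 12; {[13,16],[12,17],[13,19]} hit by 16; {[19,20],[18,21]} hit by 20.
Points: 5, 12, 16, 20 (4 total).

16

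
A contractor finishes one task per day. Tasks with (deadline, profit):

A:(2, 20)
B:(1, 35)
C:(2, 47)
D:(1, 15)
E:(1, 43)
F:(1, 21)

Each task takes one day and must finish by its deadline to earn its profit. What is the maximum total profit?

Sort by profit descending; place each in the latest free slot ≤ its deadline.
By profit: C(d2,47), E(d1,43), B(d1,35), F(d1,21), A(d2,20), D(d1,15)
C→slot 2; E→slot 1; B skipped; F skipped; A skipped; D skipped.
Profit = 43 + 47 = 90

90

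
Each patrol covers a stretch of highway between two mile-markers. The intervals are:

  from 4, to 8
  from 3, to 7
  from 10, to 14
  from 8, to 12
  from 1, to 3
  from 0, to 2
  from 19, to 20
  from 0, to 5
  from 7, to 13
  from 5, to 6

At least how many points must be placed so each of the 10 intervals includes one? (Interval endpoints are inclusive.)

4

Sort by right endpoint; whenever an interval is uncovered, place a point at its right end.
Sorted: [0,2] [1,3] [0,5] [5,6] [3,7] [4,8] [8,12] [7,13] [10,14] [19,20]
{[0,2],[1,3],[0,5]} hit by 2; {[5,6],[3,7],[4,8]} hit by 6; {[8,12],[7,13],[10,14]} hit by 12; {[19,20]} hit by 20.
Points: 2, 6, 12, 20 (4 total).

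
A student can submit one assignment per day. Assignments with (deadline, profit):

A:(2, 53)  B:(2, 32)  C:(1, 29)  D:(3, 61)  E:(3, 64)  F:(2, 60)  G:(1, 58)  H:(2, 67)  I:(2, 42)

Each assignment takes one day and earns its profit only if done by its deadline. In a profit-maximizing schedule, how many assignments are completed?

3

Sort by profit descending; place each in the latest free slot ≤ its deadline.
Profit order: H=67 E=64 D=61 F=60 G=58 A=53 I=42 B=32 C=29
Assign: H→slot 2, E→slot 3, D→slot 1, F skipped, G skipped, A skipped, I skipped, B skipped, C skipped.
Slots: [1:D] [2:H] [3:E]
3 of 9 scheduled.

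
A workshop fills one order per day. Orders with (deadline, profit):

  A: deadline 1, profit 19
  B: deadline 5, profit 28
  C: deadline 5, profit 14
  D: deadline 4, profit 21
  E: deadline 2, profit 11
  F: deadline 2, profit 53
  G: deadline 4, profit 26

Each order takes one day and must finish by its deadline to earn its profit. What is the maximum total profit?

Take jobs in profit order; each goes to the latest open slot no later than its deadline.
Profit order: F=53 B=28 G=26 D=21 A=19 C=14 E=11
Assign: F→slot 2, B→slot 5, G→slot 4, D→slot 3, A→slot 1, C skipped, E skipped.
Slots: [1:A] [2:F] [3:D] [4:G] [5:B]
Profit = 19 + 53 + 21 + 26 + 28 = 147

147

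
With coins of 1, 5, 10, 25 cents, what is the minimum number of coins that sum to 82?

82 − 3×25→7 − 1×5→2 − 2×1→0
Total coins = 3 + 1 + 2 = 6

6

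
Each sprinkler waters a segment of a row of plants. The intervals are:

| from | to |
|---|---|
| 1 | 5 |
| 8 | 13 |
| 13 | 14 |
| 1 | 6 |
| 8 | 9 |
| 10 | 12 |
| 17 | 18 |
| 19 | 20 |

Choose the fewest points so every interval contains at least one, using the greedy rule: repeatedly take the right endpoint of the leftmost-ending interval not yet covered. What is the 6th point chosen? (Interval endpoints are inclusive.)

Sorted: [1,5] [1,6] [8,9] [10,12] [8,13] [13,14] [17,18] [19,20]
{[1,5],[1,6]} hit by 5; {[8,9]} hit by 9; {[10,12],[8,13]} hit by 12; {[13,14]} hit by 14; {[17,18]} hit by 18; {[19,20]} hit by 20.
Points: 5, 9, 12, 14, 18, 20 (6 total).

20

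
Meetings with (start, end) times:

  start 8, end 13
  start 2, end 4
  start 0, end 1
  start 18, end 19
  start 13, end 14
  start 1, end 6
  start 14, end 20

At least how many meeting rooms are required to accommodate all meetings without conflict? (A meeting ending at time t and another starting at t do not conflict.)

2

The answer is the maximum number of intervals overlapping at any instant.
starts: [0, 1, 2, 8, 13, 14, 18]
ends:   [1, 4, 6, 13, 14, 19, 20]
s0→1 e1→0 s1→1 s2→2  — peak 2.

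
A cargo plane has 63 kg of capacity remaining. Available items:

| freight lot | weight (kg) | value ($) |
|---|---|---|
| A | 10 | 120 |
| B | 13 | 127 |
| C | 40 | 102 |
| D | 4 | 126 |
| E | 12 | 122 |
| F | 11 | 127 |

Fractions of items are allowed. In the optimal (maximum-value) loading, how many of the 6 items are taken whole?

Sort by value per unit weight and fill in that order.
Ratios (sorted): D 31.50, A 12.00, F 11.55, E 10.17, B 9.77, C 2.55
take D (4 @ 126); take A (10 @ 120); take F (11 @ 127); take E (12 @ 122); take B (13 @ 127); take 13/40 of C → 33.15. Capacity used 63/63.
5 item(s) taken whole; one partial (take 13/40 of C).

5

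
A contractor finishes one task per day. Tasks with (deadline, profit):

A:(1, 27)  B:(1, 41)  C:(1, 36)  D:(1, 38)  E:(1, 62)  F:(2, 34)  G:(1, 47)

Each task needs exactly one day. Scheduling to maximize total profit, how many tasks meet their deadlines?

2

Sort by profit descending; place each in the latest free slot ≤ its deadline.
By profit: E(d1,62), G(d1,47), B(d1,41), D(d1,38), C(d1,36), F(d2,34), A(d1,27)
E→slot 1; G skipped; B skipped; D skipped; C skipped; F→slot 2; A skipped.
2 of 7 scheduled.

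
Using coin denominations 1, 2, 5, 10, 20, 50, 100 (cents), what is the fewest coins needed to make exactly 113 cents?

4

113 = 1×100 + 1×10 + 1×2 + 1×1
Total coins = 1 + 1 + 1 + 1 = 4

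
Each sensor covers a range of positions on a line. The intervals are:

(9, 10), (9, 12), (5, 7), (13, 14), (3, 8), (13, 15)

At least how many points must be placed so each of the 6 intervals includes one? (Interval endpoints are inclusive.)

By right end: [5,7]  [3,8]  [9,10]  [9,12]  [13,14]  [13,15]
[5,7] uncovered → point at 7; [9,10] uncovered → point at 10; [13,14] uncovered → point at 14.
Points: 7, 10, 14 (3 total).

3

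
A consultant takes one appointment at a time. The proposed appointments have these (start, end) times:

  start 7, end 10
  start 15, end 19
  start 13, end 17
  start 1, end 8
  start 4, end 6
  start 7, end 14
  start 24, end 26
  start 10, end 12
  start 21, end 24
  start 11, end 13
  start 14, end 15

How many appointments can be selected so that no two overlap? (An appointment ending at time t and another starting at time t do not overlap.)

7

Sort by end time and greedily take each interval whose start is ≥ the last chosen end.
Sorted by end: (4,6)  (1,8)  (7,10)  (10,12)  (11,13)  (7,14)  (14,15)  (13,17)  (15,19)  (21,24)  (24,26)
take (4,6); skip (1,8); take (7,10); take (10,12); skip (11,13); skip (7,14); take (14,15); take (15,19); take (21,24); take (24,26).
Selected 7 appointments.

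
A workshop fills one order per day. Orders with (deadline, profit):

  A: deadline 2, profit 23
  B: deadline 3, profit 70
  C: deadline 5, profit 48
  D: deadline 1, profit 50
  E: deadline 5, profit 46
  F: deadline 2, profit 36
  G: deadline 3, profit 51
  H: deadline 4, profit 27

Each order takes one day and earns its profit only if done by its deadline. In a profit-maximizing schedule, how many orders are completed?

By profit: B(d3,70), G(d3,51), D(d1,50), C(d5,48), E(d5,46), F(d2,36), H(d4,27), A(d2,23)
B→slot 3; G→slot 2; D→slot 1; C→slot 5; E→slot 4; F skipped; H skipped; A skipped.
5 of 8 scheduled.

5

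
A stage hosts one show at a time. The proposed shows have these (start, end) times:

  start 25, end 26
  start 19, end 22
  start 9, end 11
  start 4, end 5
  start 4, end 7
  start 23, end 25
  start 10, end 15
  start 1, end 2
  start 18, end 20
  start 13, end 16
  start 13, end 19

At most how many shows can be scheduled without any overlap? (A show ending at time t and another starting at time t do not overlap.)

7

By end time: (1,2), (4,5), (4,7), (9,11), (10,15), (13,16), (13,19), (18,20), (19,22), (23,25), (25,26).
Pick (1,2); next start ≥ 2 → (4,5); next start ≥ 5 → (9,11); next start ≥ 11 → (13,16); next start ≥ 16 → (18,20); next start ≥ 20 → (23,25); next start ≥ 25 → (25,26).
Selected 7 shows.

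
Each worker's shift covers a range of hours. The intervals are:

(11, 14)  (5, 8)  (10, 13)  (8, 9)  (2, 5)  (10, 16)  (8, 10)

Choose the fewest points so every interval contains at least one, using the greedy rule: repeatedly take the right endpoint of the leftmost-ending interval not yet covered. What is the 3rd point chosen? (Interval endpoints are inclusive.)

Sort by right endpoint; whenever an interval is uncovered, place a point at its right end.
Sorted: [2,5] [5,8] [8,9] [8,10] [10,13] [11,14] [10,16]
{[2,5],[5,8]} hit by 5; {[8,9],[8,10]} hit by 9; {[10,13],[11,14],[10,16]} hit by 13.
Points: 5, 9, 13 (3 total).

13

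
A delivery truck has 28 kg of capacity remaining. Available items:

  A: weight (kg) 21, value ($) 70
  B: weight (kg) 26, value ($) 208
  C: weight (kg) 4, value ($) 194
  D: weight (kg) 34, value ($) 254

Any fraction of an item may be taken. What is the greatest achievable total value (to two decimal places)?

386.00

Sort by value per unit weight and fill in that order.
Order: C (194/4=48.50) > B (208/26=8.00) > D (254/34=7.47) > A (70/21=3.33)
Fill: take C (4 @ 194) → take 24/26 of B → 192.00; 28/28 used.
Total value = 386.00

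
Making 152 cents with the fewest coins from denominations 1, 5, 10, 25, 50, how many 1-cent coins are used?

Greedy: take as many of the largest coin as possible, then repeat with the remainder.
152 = 3×50 + 2×1
Count of 1: 2

2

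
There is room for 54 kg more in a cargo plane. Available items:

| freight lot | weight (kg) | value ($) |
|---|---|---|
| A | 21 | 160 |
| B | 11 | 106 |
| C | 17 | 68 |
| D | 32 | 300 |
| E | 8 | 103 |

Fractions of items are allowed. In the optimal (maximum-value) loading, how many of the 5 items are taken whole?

Sort by value per unit weight and fill in that order.
Ratios (sorted): E 12.88, B 9.64, D 9.38, A 7.62, C 4.00
take E (8 @ 103); take B (11 @ 106); take D (32 @ 300); take 3/21 of A → 22.86. Capacity used 54/54.
3 item(s) taken whole; one partial (take 3/21 of A).

3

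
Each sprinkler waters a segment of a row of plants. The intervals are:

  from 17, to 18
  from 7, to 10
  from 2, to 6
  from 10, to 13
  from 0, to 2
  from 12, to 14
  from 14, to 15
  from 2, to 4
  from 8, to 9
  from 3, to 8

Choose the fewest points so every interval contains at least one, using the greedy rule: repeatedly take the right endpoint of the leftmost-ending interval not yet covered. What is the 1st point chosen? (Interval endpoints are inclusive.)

Sorted: [0,2] [2,4] [2,6] [3,8] [8,9] [7,10] [10,13] [12,14] [14,15] [17,18]
{[0,2],[2,4],[2,6]} hit by 2; {[3,8],[8,9],[7,10]} hit by 8; {[10,13],[12,14]} hit by 13; {[14,15]} hit by 15; {[17,18]} hit by 18.
Points: 2, 8, 13, 15, 18 (5 total).

2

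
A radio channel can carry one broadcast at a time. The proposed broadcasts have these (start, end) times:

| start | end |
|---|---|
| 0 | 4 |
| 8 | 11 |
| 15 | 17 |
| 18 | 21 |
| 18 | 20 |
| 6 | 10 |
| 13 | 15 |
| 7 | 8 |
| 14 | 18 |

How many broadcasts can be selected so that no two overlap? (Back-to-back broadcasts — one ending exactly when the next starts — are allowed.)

Sort by end time and greedily take each interval whose start is ≥ the last chosen end.
Sorted by end: (0,4)  (7,8)  (6,10)  (8,11)  (13,15)  (15,17)  (14,18)  (18,20)  (18,21)
take (0,4); take (7,8); skip (6,10); take (8,11); take (13,15); take (15,17); skip (14,18); take (18,20).
Selected 6 broadcasts.

6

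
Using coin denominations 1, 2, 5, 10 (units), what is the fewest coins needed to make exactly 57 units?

7

Use the largest denomination that fits, subtract, and repeat.
57 − 5×10→7 − 1×5→2 − 1×2→0
Total coins = 5 + 1 + 1 = 7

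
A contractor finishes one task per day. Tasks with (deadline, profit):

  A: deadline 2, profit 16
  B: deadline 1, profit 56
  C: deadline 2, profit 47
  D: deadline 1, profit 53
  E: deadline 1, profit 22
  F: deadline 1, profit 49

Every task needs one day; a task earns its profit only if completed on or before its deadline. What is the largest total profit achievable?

103

Take jobs in profit order; each goes to the latest open slot no later than its deadline.
By profit: B(d1,56), D(d1,53), F(d1,49), C(d2,47), E(d1,22), A(d2,16)
B→slot 1; D skipped; F skipped; C→slot 2; E skipped; A skipped.
Profit = 56 + 47 = 103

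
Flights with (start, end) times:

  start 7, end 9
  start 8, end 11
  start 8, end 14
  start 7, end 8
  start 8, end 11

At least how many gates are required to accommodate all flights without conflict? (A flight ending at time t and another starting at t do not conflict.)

The answer is the maximum number of intervals overlapping at any instant.
starts: [7, 7, 8, 8, 8]
ends:   [8, 9, 11, 11, 14]
s7→1 s7→2 e8→1 s8→2 s8→3 s8→4  — peak 4.

4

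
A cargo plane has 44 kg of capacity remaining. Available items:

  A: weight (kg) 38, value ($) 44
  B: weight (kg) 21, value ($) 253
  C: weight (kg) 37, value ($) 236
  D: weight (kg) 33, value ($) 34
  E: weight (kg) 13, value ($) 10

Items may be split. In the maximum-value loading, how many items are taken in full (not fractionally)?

1

Ratios (sorted): B 12.05, C 6.38, A 1.16, D 1.03, E 0.77
take B (21 @ 253); take 23/37 of C → 146.70. Capacity used 44/44.
1 item(s) taken whole; one partial (take 23/37 of C).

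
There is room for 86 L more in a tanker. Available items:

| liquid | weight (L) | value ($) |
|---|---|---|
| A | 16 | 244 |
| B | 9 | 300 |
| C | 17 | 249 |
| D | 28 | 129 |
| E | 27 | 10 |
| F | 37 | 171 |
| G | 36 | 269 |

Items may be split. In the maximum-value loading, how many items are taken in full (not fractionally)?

4

Sort by value per unit weight and fill in that order.
Ratios (sorted): B 33.33, A 15.25, C 14.65, G 7.47, F 4.62, D 4.61, E 0.37
take B (9 @ 300); take A (16 @ 244); take C (17 @ 249); take G (36 @ 269); take 8/37 of F → 36.97. Capacity used 86/86.
4 item(s) taken whole; one partial (take 8/37 of F).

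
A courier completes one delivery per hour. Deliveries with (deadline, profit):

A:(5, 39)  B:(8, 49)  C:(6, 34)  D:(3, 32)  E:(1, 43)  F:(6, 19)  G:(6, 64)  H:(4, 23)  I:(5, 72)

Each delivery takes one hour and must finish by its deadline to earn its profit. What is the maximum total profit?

333

Take jobs in profit order; each goes to the latest open slot no later than its deadline.
By profit: I(d5,72), G(d6,64), B(d8,49), E(d1,43), A(d5,39), C(d6,34), D(d3,32), H(d4,23), F(d6,19)
I→slot 5; G→slot 6; B→slot 8; E→slot 1; A→slot 4; C→slot 3; D→slot 2; H skipped; F skipped.
Profit = 43 + 32 + 34 + 39 + 72 + 64 + 49 = 333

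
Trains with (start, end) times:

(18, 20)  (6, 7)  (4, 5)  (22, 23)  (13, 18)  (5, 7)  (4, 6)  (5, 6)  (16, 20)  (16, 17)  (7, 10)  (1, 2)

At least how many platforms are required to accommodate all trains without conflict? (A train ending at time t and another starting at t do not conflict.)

3

Count concurrent intervals with a sweep; the peak is the room count.
Events (time:±→running): 1:+→1 2:-→0 4:+→1 4:+→2 5:-→1 5:+→2 5:+→3 … peak 3.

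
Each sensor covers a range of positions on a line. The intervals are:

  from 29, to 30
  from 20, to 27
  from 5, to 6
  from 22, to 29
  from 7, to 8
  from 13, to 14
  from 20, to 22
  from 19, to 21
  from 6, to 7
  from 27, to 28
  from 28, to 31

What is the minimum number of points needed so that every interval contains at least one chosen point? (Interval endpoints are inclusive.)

Sort by right endpoint; whenever an interval is uncovered, place a point at its right end.
By right end: [5,6]  [6,7]  [7,8]  [13,14]  [19,21]  [20,22]  [20,27]  [27,28]  [22,29]  [29,30]  [28,31]
[5,6] uncovered → point at 6; [7,8] uncovered → point at 8; [13,14] uncovered → point at 14; [19,21] uncovered → point at 21; [27,28] uncovered → point at 28; [29,30] uncovered → point at 30.
Points: 6, 8, 14, 21, 28, 30 (6 total).

6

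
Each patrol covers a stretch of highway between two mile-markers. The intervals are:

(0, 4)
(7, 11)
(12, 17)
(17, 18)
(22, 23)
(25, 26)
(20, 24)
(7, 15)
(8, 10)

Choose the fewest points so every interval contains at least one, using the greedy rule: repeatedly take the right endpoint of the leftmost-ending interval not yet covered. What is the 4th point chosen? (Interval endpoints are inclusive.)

By right end: [0,4]  [8,10]  [7,11]  [7,15]  [12,17]  [17,18]  [22,23]  [20,24]  [25,26]
[0,4] uncovered → point at 4; [8,10] uncovered → point at 10; [12,17] uncovered → point at 17; [22,23] uncovered → point at 23; [25,26] uncovered → point at 26.
Points: 4, 10, 17, 23, 26 (5 total).

23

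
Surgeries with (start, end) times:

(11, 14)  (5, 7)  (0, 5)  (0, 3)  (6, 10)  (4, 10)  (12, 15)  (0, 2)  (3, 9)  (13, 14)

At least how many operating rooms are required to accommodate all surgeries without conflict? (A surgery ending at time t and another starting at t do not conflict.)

Events (time:±→running): 0:+→1 0:+→2 0:+→3 2:-→2 3:-→1 3:+→2 4:+→3 5:-→2 5:+→3 6:+→4 … peak 4.

4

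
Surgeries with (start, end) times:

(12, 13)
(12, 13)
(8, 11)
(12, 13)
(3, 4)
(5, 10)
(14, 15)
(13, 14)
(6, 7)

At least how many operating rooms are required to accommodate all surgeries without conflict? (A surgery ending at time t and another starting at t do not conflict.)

3

starts: [3, 5, 6, 8, 12, 12, 12, 13, 14]
ends:   [4, 7, 10, 11, 13, 13, 13, 14, 15]
s3→1 e4→0 s5→1 s6→2 e7→1 s8→2 e10→1 e11→0 s12→1 s12→2 s12→3  — peak 3.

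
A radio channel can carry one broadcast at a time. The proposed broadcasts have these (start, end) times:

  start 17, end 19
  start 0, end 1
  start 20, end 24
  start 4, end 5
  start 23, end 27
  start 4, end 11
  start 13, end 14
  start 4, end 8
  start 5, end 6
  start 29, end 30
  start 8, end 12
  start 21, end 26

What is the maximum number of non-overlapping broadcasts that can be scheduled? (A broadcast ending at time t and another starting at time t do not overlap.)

8

Order by finish time; keep every interval that doesn't clash with the previous kept one.
Sorted by end: (0,1)  (4,5)  (5,6)  (4,8)  (4,11)  (8,12)  (13,14)  (17,19)  (20,24)  (21,26)  (23,27)  (29,30)
take (0,1); take (4,5); take (5,6); take (8,12); take (13,14); take (17,19); take (20,24); skip (21,26); take (29,30).
Selected 8 broadcasts.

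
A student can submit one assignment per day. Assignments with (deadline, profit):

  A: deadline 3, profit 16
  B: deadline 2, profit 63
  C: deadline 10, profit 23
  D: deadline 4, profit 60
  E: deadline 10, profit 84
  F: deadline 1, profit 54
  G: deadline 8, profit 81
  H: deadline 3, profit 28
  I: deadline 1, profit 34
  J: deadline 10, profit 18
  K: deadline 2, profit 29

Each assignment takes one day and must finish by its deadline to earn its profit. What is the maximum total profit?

Take jobs in profit order; each goes to the latest open slot no later than its deadline.
Profit order: E=84 G=81 B=63 D=60 F=54 I=34 K=29 H=28 C=23 J=18 A=16
Assign: E→slot 10, G→slot 8, B→slot 2, D→slot 4, F→slot 1, I skipped, K skipped, H→slot 3, C→slot 9, J→slot 7, A skipped.
Slots: [1:F] [2:B] [3:H] [4:D] [7:J] [8:G] [9:C] [10:E]
Profit = 54 + 63 + 28 + 60 + 18 + 81 + 23 + 84 = 411

411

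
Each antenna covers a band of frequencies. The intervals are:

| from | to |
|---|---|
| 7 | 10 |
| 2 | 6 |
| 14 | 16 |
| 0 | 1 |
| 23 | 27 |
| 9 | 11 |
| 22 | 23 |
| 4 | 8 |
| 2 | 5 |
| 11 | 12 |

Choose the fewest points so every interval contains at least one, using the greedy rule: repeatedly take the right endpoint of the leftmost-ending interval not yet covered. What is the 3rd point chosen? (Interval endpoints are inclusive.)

Sort by right endpoint; whenever an interval is uncovered, place a point at its right end.
By right end: [0,1]  [2,5]  [2,6]  [4,8]  [7,10]  [9,11]  [11,12]  [14,16]  [22,23]  [23,27]
[0,1] uncovered → point at 1; [2,5] uncovered → point at 5; [7,10] uncovered → point at 10; [11,12] uncovered → point at 12; [14,16] uncovered → point at 16; [22,23] uncovered → point at 23.
Points: 1, 5, 10, 12, 16, 23 (6 total).

10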